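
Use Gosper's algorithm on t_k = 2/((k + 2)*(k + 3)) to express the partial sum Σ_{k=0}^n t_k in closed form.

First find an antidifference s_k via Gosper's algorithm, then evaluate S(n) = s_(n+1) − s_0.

S(n) = (n + 1)/(n + 3)

Compute t_(k+1)/t_k: get (k + 2)/(k + 4).
Take A(k)=k + 2, B(k)=k + 4, C(k)=1.
Key eq: (k + 2)·f(k+1) = (k + 3)·f(k) + (1).
deg f ≤ 1 (via 1,1,0).
Solving with deg f ≤ 1: f(k) = k/2.
R(k) = B(k−1)·f(k)/C(k) = k*(k + 3)/2; s_k = R·t_k = k/(k + 2).
Verify: 2/(k**2 + 5*k + 6) matches t_k.
s_(n+1) = (n + 1)/(n + 3) and s_(0) = 0, so S(n) = (n + 1)/(n + 3).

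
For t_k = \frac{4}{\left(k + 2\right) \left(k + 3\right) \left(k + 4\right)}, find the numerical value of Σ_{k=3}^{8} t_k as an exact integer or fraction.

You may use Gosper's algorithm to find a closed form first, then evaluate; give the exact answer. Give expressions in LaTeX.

Σ = 17/330

Step 1: r(k) = (k + 2)/(k + 5).
So A=k + 2 and B=k + 5, with C=1.
Key eq: (k + 2)·f(k+1) = (k + 4)·f(k) + (1).
From deg A=1, deg B=1, deg C=0: d=2.
A polynomial solution: f(k) = k*(k + 5)/12.
Then R = B(k−1)f/C = k*(k + 4)*(k + 5)/12, so s_k = R(k)·t_k = k*(k + 5)/(3*(k + 2)*(k + 3)).
Check: Δs_k = 4/(k**3 + 9*k**2 + 26*k + 24). ✓
Telescoping: Σ = s_(9) − s_(3) = 7/22 − (4/15) = 17/330.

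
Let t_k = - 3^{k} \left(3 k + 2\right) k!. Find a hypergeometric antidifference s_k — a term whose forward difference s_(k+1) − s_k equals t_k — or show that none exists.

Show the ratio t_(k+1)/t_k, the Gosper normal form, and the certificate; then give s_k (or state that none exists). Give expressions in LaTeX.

s_k = - 3^{k} k!

Step 1: r(k) = 3*(k + 1)*(3*k + 5)/(3*k + 2).
So A=3*k + 3 and B=1, with C=k + 2/3.
Set up (3*k + 3)·f(k+1) − (1)·f(k) − (k + 2/3) = 0.
Degrees (1,0,1) ⇒ d ≤ 0.
Solving with deg f ≤ 0: f(k) = 1/3.
Certificate R = B(k−1)f/C = 1/(3*k + 2) gives s_k = -3**k*factorial(k).
Check: Δs_k = -3**k*(3*k + 2)*factorial(k). ✓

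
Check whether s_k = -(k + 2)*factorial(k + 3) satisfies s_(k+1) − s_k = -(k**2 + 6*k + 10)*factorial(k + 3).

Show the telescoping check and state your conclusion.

valid (s_(k+1) − s_k reduces to t_k)

s_(k+1) = -(k + 3)*factorial(k + 4)
s_(k+1) − s_k = -(k**2 + 6*k + 10)*factorial(k + 3)
(s_(k+1) − s_k) − t_k = 0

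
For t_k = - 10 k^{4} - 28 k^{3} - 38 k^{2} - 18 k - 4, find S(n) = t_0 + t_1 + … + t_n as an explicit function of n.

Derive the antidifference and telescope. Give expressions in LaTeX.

S(n) = - 2 n^{5} - 12 n^{4} - 30 n^{3} - 35 n^{2} - 19 n - 4

Compute t_(k+1)/t_k: get (5*k**4 + 34*k**3 + 91*k**2 + 109*k + 49)/(5*k**4 + 14*k**3 + 19*k**2 + 9*k + 2).
A = 1, B = 1, C = k**4 + 14*k**3/5 + 19*k**2/5 + 9*k/5 + 2/5.
Solve (1)·f(k+1) − (1)·f(k) = k**4 + 14*k**3/5 + 19*k**2/5 + 9*k/5 + 2/5.
d = 5 from the (0,0,4) case.
Solve for f: f(k) = k*(2*k**4 + 2*k**3 + 2*k**2 - 3*k + 1)/10 (degree 5 ≤ 5).
Get s_k = R·t_k = k*(-2*k**4 - 2*k**3 - 2*k**2 + 3*k - 1) with R(k) = B(k−1)f(k)/C(k) = k*(2*k**4 + 2*k**3 + 2*k**2 - 3*k + 1)/(2*(5*k**4 + 14*k**3 + 19*k**2 + 9*k + 2)).
Δs = -10*k**4 - 28*k**3 - 38*k**2 - 18*k - 4, as required.
s_(n+1) = -2*n**5 - 12*n**4 - 30*n**3 - 35*n**2 - 19*n - 4 and s_(0) = 0, so S(n) = -2*n**5 - 12*n**4 - 30*n**3 - 35*n**2 - 19*n - 4.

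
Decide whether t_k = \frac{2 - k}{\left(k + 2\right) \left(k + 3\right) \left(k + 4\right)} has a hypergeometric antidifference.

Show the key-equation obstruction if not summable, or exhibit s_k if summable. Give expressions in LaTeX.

Yes. s_k = \frac{k}{\left(k + 2\right) \left(k + 3\right)}.

Step 1: r(k) = (k - 1)*(k + 2)/((k - 2)*(k + 5)).
Gosper form: A/B · C(k+1)/C(k) with A=k + 2, B=k + 5, C=k - 2.
Need (k + 2)·f(k+1) − (k + 4)·f(k) = k - 2.
deg f ≤ 2 (via 1,1,1).
Solving with deg f ≤ 2: f(k) = -k.
So s_k = (B(k−1)f/C)·t_k = (-k*(k + 4)/(k - 2))·t_k = k/((k + 2)*(k + 3)).
Verify: (2 - k)/(k**3 + 9*k**2 + 26*k + 24) matches t_k.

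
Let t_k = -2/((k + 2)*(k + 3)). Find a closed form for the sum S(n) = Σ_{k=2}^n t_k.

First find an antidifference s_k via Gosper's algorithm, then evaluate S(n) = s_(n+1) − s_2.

Ratio r(k) = (k + 2)/(k + 4).
So A=k + 2 and B=k + 4, with C=1.
Solve (k + 2)·f(k+1) − (k + 3)·f(k) = 1.
From deg A=1, deg B=1, deg C=0: d=1.
Coefficient equations give f(k) = k/2.
So s_k = (B(k−1)f/C)·t_k = (k*(k + 3)/2)·t_k = -k/(k + 2).
s_(k+1) − s_k = -2/(k**2 + 5*k + 6) = t_k.
Σ_(k=2)^n t_k = s_(n+1) − s_(2) = ((-n - 1)/(n + 3)) − (-1/2), i.e. (1 - n)/(2*(n + 3)).

S(n) = (1 - n)/(2*(n + 3))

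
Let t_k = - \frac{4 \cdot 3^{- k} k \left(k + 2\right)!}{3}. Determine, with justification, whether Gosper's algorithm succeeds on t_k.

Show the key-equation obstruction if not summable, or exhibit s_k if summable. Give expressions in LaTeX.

Compute t_(k+1)/t_k: get (k + 1)*(k + 3)/(3*k).
A = k/3 + 1, B = 1, C = k.
f must satisfy (k/3 + 1)·f(k+1) − (1)·f(k) = k.
From deg A=1, deg B=0, deg C=1: d=0.
Solve for f: f(k) = 3 (degree 0 ≤ 0).
R(k) = B(k−1)·f(k)/C(k) = 3/k; s_k = R·t_k = -4*factorial(k + 2)/3**k.
Verify: -4*k*factorial(k + 2)/(3*3**k) matches t_k.

Yes. s_k = - 4 \cdot 3^{- k} \left(k + 2\right)!.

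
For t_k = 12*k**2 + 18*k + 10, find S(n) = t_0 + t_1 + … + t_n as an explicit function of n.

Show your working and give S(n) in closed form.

S(n) = 4*n**3 + 15*n**2 + 21*n + 10

Ratio r(k) = (6*k**2 + 21*k + 20)/(6*k**2 + 9*k + 5).
Gosper form: A/B · C(k+1)/C(k) with A=1, B=1, C=k**2 + 3*k/2 + 5/6.
f must satisfy (1)·f(k+1) − (1)·f(k) = k**2 + 3*k/2 + 5/6.
d = 3 from the (0,0,2) case.
Match coefficients ⇒ f(k) = k*(4*k**2 + 3*k + 3)/12.
Then R = B(k−1)f/C = k*(4*k**2 + 3*k + 3)/(2*(6*k**2 + 9*k + 5)), so s_k = R(k)·t_k = k*(4*k**2 + 3*k + 3).
Verify: 12*k**2 + 18*k + 10 matches t_k.
s_(n+1) = 4*n**3 + 15*n**2 + 21*n + 10 and s_(0) = 0, so S(n) = 4*n**3 + 15*n**2 + 21*n + 10.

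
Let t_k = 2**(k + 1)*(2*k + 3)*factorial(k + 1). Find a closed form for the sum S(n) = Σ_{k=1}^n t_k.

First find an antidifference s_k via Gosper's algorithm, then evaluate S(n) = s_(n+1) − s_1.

S(n) = 4*2**n*factorial(n + 2) - 8

Compute t_(k+1)/t_k: get 2*(k + 2)*(2*k + 5)/(2*k + 3).
Normal form (A,B,C) = (2*k + 4, 1, k + 3/2).
Key eq: (2*k + 4)·f(k+1) = (1)·f(k) + (k + 3/2).
d = 0 from the (1,0,1) case.
A polynomial solution: f(k) = 1/2.
Get s_k = R·t_k = 2**(k + 1)*factorial(k + 1) with R(k) = B(k−1)f(k)/C(k) = 1/(2*k + 3).
Verify: 2**(k + 1)*(2*k + 3)*factorial(k + 1) matches t_k.
s_(n+1) = 2**(n + 2)*factorial(n + 2) and s_(1) = 8, so S(n) = 4*2**n*factorial(n + 2) - 8.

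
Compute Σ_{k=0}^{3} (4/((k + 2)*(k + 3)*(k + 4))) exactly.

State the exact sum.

t_(k+1)/t_k = (k + 2)/(k + 5).
Take A(k)=k + 2, B(k)=k + 5, C(k)=1.
Solve (k + 2)·f(k+1) − (k + 4)·f(k) = 1.
deg f ≤ 2 (via 1,1,0).
Coefficient equations give f(k) = k*(k + 5)/12.
Then R = B(k−1)f/C = k*(k + 4)*(k + 5)/12, so s_k = R(k)·t_k = k*(k + 5)/(3*(k + 2)*(k + 3)).
Verify: 4/(k**3 + 9*k**2 + 26*k + 24) matches t_k.
Σ_(k=0)^(3) t_k = s_(4) − s_(0) = 2/7 − (0) = 2/7.

Σ = 2/7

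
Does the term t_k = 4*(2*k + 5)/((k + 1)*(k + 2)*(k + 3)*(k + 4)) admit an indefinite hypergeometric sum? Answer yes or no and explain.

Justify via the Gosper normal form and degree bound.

r(k) = (k + 1)*(2*k + 7)/((k + 5)*(2*k + 5)) after simplifying.
Factor: A=k + 1; B=k + 5; C=k + 5/2.
f must satisfy (k + 1)·f(k+1) − (k + 4)·f(k) = k + 5/2.
deg f ≤ 3 (via 1,1,1).
A polynomial solution: f(k) = k*(k + 2)*(k + 4)/6.
Get s_k = R·t_k = 4*k*(k + 4)/(3*(k**2 + 4*k + 3)) with R(k) = B(k−1)f(k)/C(k) = k*(k + 2)*(k + 4)**2/(3*(2*k + 5)).
Δs = 4*(2*k + 5)/(k**4 + 10*k**3 + 35*k**2 + 50*k + 24), as required.

Yes. s_k = 4*k*(k + 4)/(3*(k**2 + 4*k + 3)).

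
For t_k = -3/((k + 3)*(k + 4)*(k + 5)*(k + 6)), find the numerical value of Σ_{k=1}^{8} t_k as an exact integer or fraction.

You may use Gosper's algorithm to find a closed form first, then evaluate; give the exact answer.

Ratio r(k) = (k + 3)/(k + 7).
Gosper form: A/B · C(k+1)/C(k) with A=k + 3, B=k + 7, C=1.
Solve (k + 3)·f(k+1) − (k + 6)·f(k) = 1.
deg f ≤ 3 (via 1,1,0).
Coefficient equations give f(k) = k*(k**2 + 12*k + 47)/180.
R(k) = B(k−1)·f(k)/C(k) = k*(k + 6)*(k**2 + 12*k + 47)/180; s_k = R·t_k = k*(-k**2 - 12*k - 47)/(60*(k + 3)*(k + 4)*(k + 5)).
Δs = -3/(k**4 + 18*k**3 + 119*k**2 + 342*k + 360), as required.
Telescoping: Σ = s_(9) − s_(1) = -59/3640 − (-1/120) = -43/5460.

Σ = -43/5460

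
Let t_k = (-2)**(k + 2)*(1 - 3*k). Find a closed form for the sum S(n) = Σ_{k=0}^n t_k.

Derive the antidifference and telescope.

t_(k+1)/t_k = 2*(-3*k - 2)/(3*k - 1).
Take A(k)=-2, B(k)=1, C(k)=k - 1/3.
Set up (-2)·f(k+1) − (1)·f(k) − (k - 1/3) = 0.
From deg A=0, deg B=0, deg C=1: d=1.
Solve for f: f(k) = -(k - 1)/3 (degree 1 ≤ 1).
Then R = B(k−1)f/C = -(k - 1)/(3*k - 1), so s_k = R(k)·t_k = (-2)**(k + 2)*(k - 1).
Verify: (-2)**(k + 2)*(1 - 3*k) matches t_k.
Evaluate: s_(n+1) = (-2)**(n + 3)*n; subtract s_(0) = -4 ⇒ S(n) = -8*(-2)**n*n + 4.

S(n) = -8*(-2)**n*n + 4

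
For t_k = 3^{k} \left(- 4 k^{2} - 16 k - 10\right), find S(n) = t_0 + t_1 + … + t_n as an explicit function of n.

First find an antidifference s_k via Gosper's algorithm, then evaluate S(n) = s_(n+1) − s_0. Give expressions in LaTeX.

The ratio is 3*(2*k**2 + 12*k + 15)/(2*k**2 + 8*k + 5).
Take A(k)=3, B(k)=1, C(k)=k**2 + 4*k + 5/2.
Key eq: (3)·f(k+1) = (1)·f(k) + (k**2 + 4*k + 5/2).
From deg A=0, deg B=0, deg C=2: d=2.
A polynomial solution: f(k) = (2*k**2 + 2*k - 1)/4.
Certificate R = B(k−1)f/C = (2*k**2 + 2*k - 1)/(2*(2*k**2 + 8*k + 5)) gives s_k = 3**k*(-2*k**2 - 2*k + 1).
Δs = 3**k*(-4*k**2 - 16*k - 10), as required.
Σ_(k=0)^n t_k = s_(n+1) − s_(0) = (3**(n + 1)*(-2*n**2 - 6*n - 3)) − (1), i.e. -6*3**n*n**2 - 18*3**n*n - 9*3**n - 1.

S(n) = - 6 \cdot 3^{n} n^{2} - 18 \cdot 3^{n} n - 9 \cdot 3^{n} - 1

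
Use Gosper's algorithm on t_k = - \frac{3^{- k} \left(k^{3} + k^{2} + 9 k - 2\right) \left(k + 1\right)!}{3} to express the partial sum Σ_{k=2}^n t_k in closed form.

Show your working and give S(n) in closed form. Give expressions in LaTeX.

Step 1: r(k) = (k + 2)*(9*k + (k + 1)**3 + (k + 1)**2 + 7)/(3*(k**3 + k**2 + 9*k - 2)).
Normal form (A,B,C) = (k/3 + 2/3, 1, k**3 + k**2 + 9*k - 2).
Set up (k/3 + 2/3)·f(k+1) − (1)·f(k) − (k**3 + k**2 + 9*k - 2) = 0.
d = 2 from the (1,0,3) case.
Match coefficients ⇒ f(k) = 3*(k**2 + 4).
So s_k = (B(k−1)f/C)·t_k = (3*(k**2 + 4)/(k**3 + k**2 + 9*k - 2))·t_k = -(k**2 + 4)*factorial(k + 1)/3**k.
Check: Δs_k = -(k**3 + k**2 + 9*k - 2)*factorial(k + 1)/(3*3**k). ✓
Evaluate: s_(n+1) = -3**(-n - 1)*(n**2 + 2*n + 5)*factorial(n + 2); subtract s_(2) = -16/3 ⇒ S(n) = 3**(-n - 1)*(16*3**n - n**4*factorial(n) - 5*n**3*factorial(n) - 13*n**2*factorial(n) - 19*n*factorial(n) - 10*factorial(n)).

S(n) = 3^{- n - 1} \left(16 \cdot 3^{n} - n^{4} n! - 5 n^{3} n! - 13 n^{2} n! - 19 n n! - 10 n!\right)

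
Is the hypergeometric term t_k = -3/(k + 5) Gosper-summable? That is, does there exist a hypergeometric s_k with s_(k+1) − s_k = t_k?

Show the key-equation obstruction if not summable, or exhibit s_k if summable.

Ratio r(k) = (k + 5)/(k + 6).
Normal form (A,B,C) = (k + 5, k + 6, 1).
Set up (k + 5)·f(k+1) − (k + 5)·f(k) − (1) = 0.
Degrees (1,1,0) ⇒ d ≤ 0.
Put f(k) = c0: A·f(k+1) − B(k−1)·f(k) − C = -1; need -1 = 0 — inconsistent ⇒ no f, not summable.

No; the coefficient equations for f are inconsistent.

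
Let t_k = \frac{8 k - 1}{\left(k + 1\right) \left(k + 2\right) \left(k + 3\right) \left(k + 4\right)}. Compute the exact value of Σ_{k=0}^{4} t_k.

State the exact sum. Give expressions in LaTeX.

Σ = 5/48

r(k) = (k + 1)*(8*k + 7)/((k + 5)*(8*k - 1)) after simplifying.
Factor: A=k + 1; B=k + 5; C=k - 1/8.
f must satisfy (k + 1)·f(k+1) − (k + 4)·f(k) = k - 1/8.
From deg A=1, deg B=1, deg C=1: d=3.
Match coefficients ⇒ f(k) = k*(k**2 + 6*k - 13)/48.
Get s_k = R·t_k = k*(k**2 + 6*k - 13)/(6*(k + 1)*(k + 2)*(k + 3)) with R(k) = B(k−1)f(k)/C(k) = k*(k + 4)*(k**2 + 6*k - 13)/(6*(8*k - 1)).
Δs = (8*k - 1)/(k**4 + 10*k**3 + 35*k**2 + 50*k + 24), as required.
Σ_(k=0)^(4) t_k = s_(5) − s_(0) = 5/48 − (0) = 5/48.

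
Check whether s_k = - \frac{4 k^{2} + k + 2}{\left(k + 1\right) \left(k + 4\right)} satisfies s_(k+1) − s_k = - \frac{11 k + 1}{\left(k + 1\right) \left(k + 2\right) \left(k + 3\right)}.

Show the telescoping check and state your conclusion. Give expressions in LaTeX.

Invalid: residual \frac{4 \left(- 2 k^{3} - k^{2} + 20 k - 1\right)}{k^{5} + 15 k^{4} + 85 k^{3} + 225 k^{2} + 274 k + 120} ≠ 0.

s_(k+1) = (-k - 4*(k + 1)**2 - 3)/((k + 2)*(k + 5))
s_(k+1) − s_k = (-19*k**2 - 47*k - 8)/(k**4 + 12*k**3 + 49*k**2 + 78*k + 40)
(s_(k+1) − s_k) − t_k = 4*(-2*k**3 - k**2 + 20*k - 1)/(k**5 + 15*k**4 + 85*k**3 + 225*k**2 + 274*k + 120)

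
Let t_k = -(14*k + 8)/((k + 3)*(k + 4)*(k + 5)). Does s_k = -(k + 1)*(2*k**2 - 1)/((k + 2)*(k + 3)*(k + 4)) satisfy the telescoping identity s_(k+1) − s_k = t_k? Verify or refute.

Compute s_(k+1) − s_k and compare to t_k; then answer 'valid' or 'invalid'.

Invalid: residual (-2*k**2 + 10*k + 7)/(k**4 + 14*k**3 + 71*k**2 + 154*k + 120) ≠ 0.

s_(k+1) = -(k + 2)*(2*(k + 1)**2 - 1)/((k + 3)*(k + 4)*(k + 5))
s_(k+1) − s_k = (-16*k**2 - 26*k - 9)/(k**4 + 14*k**3 + 71*k**2 + 154*k + 120)
(s_(k+1) − s_k) − t_k = (-2*k**2 + 10*k + 7)/(k**4 + 14*k**3 + 71*k**2 + 154*k + 120)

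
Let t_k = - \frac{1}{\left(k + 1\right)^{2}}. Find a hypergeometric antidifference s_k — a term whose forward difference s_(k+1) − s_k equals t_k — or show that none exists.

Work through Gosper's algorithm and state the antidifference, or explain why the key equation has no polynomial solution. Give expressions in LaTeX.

not Gosper-summable; s_k does not exist

Step 1: r(k) = (k + 1)**2/(k + 2)**2.
Normal form (A,B,C) = (k**2 + 2*k + 1, k**2 + 4*k + 4, 1).
Set up (k**2 + 2*k + 1)·f(k+1) − (k**2 + 2*k + 1)·f(k) − (1) = 0.
Bound: deg f ≤ 0.
Put f(k) = c0: A·f(k+1) − B(k−1)·f(k) − C = -1; need -1 = 0 — inconsistent ⇒ no f, not summable.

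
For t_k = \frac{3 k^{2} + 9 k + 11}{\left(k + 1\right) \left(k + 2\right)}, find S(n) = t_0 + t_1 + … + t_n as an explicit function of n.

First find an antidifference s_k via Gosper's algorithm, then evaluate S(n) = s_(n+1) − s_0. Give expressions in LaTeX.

t_(k+1)/t_k = (k + 1)*(9*k + 3*(k + 1)**2 + 20)/((k + 3)*(3*k**2 + 9*k + 11)).
Factor: A=k + 1; B=k + 3; C=k**2 + 3*k + 11/3.
f must satisfy (k + 1)·f(k+1) − (k + 2)·f(k) = k**2 + 3*k + 11/3.
d = 2 from the (1,1,2) case.
Match coefficients ⇒ f(k) = k*(3*k + 8)/3.
So s_k = (B(k−1)f/C)·t_k = (k*(k + 2)*(3*k + 8)/(3*k**2 + 9*k + 11))·t_k = k*(3*k + 8)/(k + 1).
Δs = (3*k**2 + 9*k + 11)/(k**2 + 3*k + 2), as required.
Evaluate: s_(n+1) = (3*n**2 + 14*n + 11)/(n + 2); subtract s_(0) = 0 ⇒ S(n) = (3*n**2 + 14*n + 11)/(n + 2).

S(n) = \frac{3 n^{2} + 14 n + 11}{n + 2}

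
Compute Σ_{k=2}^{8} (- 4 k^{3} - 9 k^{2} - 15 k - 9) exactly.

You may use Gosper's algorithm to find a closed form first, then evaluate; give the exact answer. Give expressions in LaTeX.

t_(k+1)/t_k = (4*k**3 + 21*k**2 + 45*k + 37)/(4*k**3 + 9*k**2 + 15*k + 9).
A = 1, B = 1, C = k**3 + 9*k**2/4 + 15*k/4 + 9/4.
Set up (1)·f(k+1) − (1)·f(k) − (k**3 + 9*k**2/4 + 15*k/4 + 9/4) = 0.
d = 4 from the (0,0,3) case.
Coefficient equations give f(k) = k*(k**3 + k**2 + 4*k + 3)/4.
Certificate R = B(k−1)f/C = k*(k**3 + k**2 + 4*k + 3)/(4*k**3 + 9*k**2 + 15*k + 9) gives s_k = k*(-k**3 - k**2 - 4*k - 3).
Verify: -4*k**3 - 9*k**2 - 15*k - 9 matches t_k.
Sum = s_(9) − s_(2); s_(9) = -7641, s_(2) = -46 ⇒ -7595.

Σ = -7595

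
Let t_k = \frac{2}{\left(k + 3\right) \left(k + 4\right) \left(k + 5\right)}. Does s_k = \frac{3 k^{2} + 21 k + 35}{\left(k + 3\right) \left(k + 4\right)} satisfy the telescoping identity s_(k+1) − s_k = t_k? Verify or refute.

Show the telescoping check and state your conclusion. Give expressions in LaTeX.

s_(k+1) = (21*k + 3*(k + 1)**2 + 56)/((k + 4)*(k + 5))
s_(k+1) − s_k = 2/(k**3 + 12*k**2 + 47*k + 60)
(s_(k+1) − s_k) − t_k = 0

Valid: the claim telescopes to t_k.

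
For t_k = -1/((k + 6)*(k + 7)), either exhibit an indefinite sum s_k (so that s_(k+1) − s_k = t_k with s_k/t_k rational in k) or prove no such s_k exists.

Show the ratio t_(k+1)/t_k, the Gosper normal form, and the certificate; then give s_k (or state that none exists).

s_k = -k/(6*k + 36)

r(k) = (k + 6)/(k + 8) after simplifying.
Factor: A=k + 6; B=k + 8; C=1.
Key eq: (k + 6)·f(k+1) = (k + 7)·f(k) + (1).
deg f ≤ 1 (via 1,1,0).
Solving with deg f ≤ 1: f(k) = k/6.
Then R = B(k−1)f/C = k*(k + 7)/6, so s_k = R(k)·t_k = -k/(6*k + 36).
Δs = -1/(k**2 + 13*k + 42), as required.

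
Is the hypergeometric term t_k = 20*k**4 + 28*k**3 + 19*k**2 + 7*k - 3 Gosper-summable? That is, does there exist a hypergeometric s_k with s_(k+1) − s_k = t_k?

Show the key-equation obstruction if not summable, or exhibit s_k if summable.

Yes. s_k = k*(4*k**4 - 3*k**3 - k**2 + k - 4).

Step 1: r(k) = (20*k**4 + 108*k**3 + 223*k**2 + 209*k + 71)/(20*k**4 + 28*k**3 + 19*k**2 + 7*k - 3).
Factor: A=1; B=1; C=k**4 + 7*k**3/5 + 19*k**2/20 + 7*k/20 - 3/20.
Need (1)·f(k+1) − (1)·f(k) = k**4 + 7*k**3/5 + 19*k**2/20 + 7*k/20 - 3/20.
deg f ≤ 5 (via 0,0,4).
Solving with deg f ≤ 5: f(k) = k*(4*k**4 - 3*k**3 - k**2 + k - 4)/20.
Certificate R = B(k−1)f/C = k*(4*k**4 - 3*k**3 - k**2 + k - 4)/(20*k**4 + 28*k**3 + 19*k**2 + 7*k - 3) gives s_k = k*(4*k**4 - 3*k**3 - k**2 + k - 4).
Check: Δs_k = 20*k**4 + 28*k**3 + 19*k**2 + 7*k - 3. ✓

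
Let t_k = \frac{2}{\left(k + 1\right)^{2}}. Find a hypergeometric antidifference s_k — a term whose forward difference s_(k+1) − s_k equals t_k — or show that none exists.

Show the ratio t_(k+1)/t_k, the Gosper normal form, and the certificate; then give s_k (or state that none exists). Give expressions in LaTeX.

none (Gosper's algorithm certifies no s_k)

r(k) = (k + 1)**2/(k + 2)**2 after simplifying.
So A=k**2 + 2*k + 1 and B=k**2 + 4*k + 4, with C=1.
Set up (k**2 + 2*k + 1)·f(k+1) − (k**2 + 2*k + 1)·f(k) − (1) = 0.
deg f ≤ 0 (via 2,2,0).
Write f(k) = c0. Then LHS − RHS = -1, requiring -1 = 0: contradictory. No certificate.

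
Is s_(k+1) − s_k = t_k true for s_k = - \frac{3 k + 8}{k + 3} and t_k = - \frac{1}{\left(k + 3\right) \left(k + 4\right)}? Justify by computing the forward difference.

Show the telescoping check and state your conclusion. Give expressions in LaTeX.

valid (s_(k+1) − s_k reduces to t_k)

s_(k+1) = (-3*k - 11)/(k + 4)
s_(k+1) − s_k = -1/(k**2 + 7*k + 12)
(s_(k+1) − s_k) − t_k = 0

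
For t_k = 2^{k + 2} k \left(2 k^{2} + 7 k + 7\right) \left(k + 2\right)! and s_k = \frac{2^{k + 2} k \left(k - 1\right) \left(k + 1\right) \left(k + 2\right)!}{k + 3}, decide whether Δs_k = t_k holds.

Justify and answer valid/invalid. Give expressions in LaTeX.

Invalid: residual - \frac{2^{k + 3} k \left(2 k^{3} + 13 k^{2} + 27 k + 22\right) \left(k + 2\right)!}{\left(k + 3\right) \left(k + 4\right)} ≠ 0.

s_(k+1) = 2**(k + 3)*k*(k + 1)*(k + 2)*factorial(k + 3)/(k + 4)
s_(k+1) − s_k = 2**(k + 2)*k*(k + 1)*(2*k**3 + 15*k**2 + 39*k + 40)*factorial(k + 2)/((k + 3)*(k + 4))
(s_(k+1) − s_k) − t_k = -2**(k + 3)*k*(2*k**3 + 13*k**2 + 27*k + 22)*factorial(k + 2)/((k + 3)*(k + 4))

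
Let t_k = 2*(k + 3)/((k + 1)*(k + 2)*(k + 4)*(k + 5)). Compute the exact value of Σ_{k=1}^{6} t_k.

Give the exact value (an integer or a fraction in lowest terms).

Ratio r(k) = (k + 1)*(k + 4)**2/((k + 3)**2*(k + 6)).
Factor: A=k + 1; B=k + 6; C=k**2 + 6*k + 9.
Need (k + 1)·f(k+1) − (k + 5)·f(k) = k**2 + 6*k + 9.
Degrees (1,1,2) ⇒ d ≤ 4.
A polynomial solution: f(k) = k*(k + 2)*(k + 3)*(k + 5)/8.
Certificate R = B(k−1)f/C = k*(k + 2)*(k + 5)**2/(8*(k + 3)) gives s_k = k*(k + 5)/(4*(k**2 + 5*k + 4)).
s_(k+1) − s_k = 2*(k + 3)/(k**4 + 12*k**3 + 49*k**2 + 78*k + 40) = t_k.
Σ_(k=1)^(6) t_k = s_(7) − s_(1) = 21/88 − (3/20) = 39/440.

Σ = 39/440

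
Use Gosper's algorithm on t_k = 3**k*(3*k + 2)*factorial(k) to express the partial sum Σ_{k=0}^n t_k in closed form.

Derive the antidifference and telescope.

Step 1: r(k) = 3*(k + 1)*(3*k + 5)/(3*k + 2).
Take A(k)=3*k + 3, B(k)=1, C(k)=k + 2/3.
Solve (3*k + 3)·f(k+1) − (1)·f(k) = k + 2/3.
From deg A=1, deg B=0, deg C=1: d=0.
Match coefficients ⇒ f(k) = 1/3.
So s_k = (B(k−1)f/C)·t_k = (1/(3*k + 2))·t_k = 3**k*factorial(k).
s_(k+1) − s_k = 3**k*(3*k + 2)*factorial(k) = t_k.
Σ_(k=0)^n t_k = s_(n+1) − s_(0) = (3**(n + 1)*factorial(n + 1)) − (1), i.e. 3*3**n*factorial(n + 1) - 1.

S(n) = 3*3**n*factorial(n + 1) - 1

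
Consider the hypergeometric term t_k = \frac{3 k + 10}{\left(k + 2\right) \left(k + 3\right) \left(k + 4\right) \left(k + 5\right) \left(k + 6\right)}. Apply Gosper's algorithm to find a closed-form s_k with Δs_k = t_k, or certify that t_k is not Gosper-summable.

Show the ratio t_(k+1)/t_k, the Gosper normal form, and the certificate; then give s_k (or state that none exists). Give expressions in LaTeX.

s_k = \frac{k \left(k^{2} + 11 k + 38\right)}{40 \left(k^{3} + 11 k^{2} + 38 k + 40\right)}

The ratio is (k + 2)*(3*k + 13)/((k + 7)*(3*k + 10)).
Factor: A=k + 2; B=k + 7; C=k + 10/3.
Key eq: (k + 2)·f(k+1) = (k + 6)·f(k) + (k + 10/3).
Bound: deg f ≤ 4.
A polynomial solution: f(k) = k*(k + 3)*(k**2 + 11*k + 38)/120.
Certificate R = B(k−1)f/C = k*(k + 3)*(k + 6)*(k**2 + 11*k + 38)/(40*(3*k + 10)) gives s_k = k*(k**2 + 11*k + 38)/(40*(k**3 + 11*k**2 + 38*k + 40)).
Check: Δs_k = (3*k + 10)/(k**5 + 20*k**4 + 155*k**3 + 580*k**2 + 1044*k + 720). ✓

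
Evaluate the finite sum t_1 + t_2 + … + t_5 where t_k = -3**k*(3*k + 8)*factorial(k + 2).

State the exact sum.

Σ = -29393262

The ratio is 3*(k + 3)*(3*k + 11)/(3*k + 8).
Factor: A=3*k + 9; B=1; C=k + 8/3.
Solve (3*k + 9)·f(k+1) − (1)·f(k) = k + 8/3.
Bound: deg f ≤ 0.
Match coefficients ⇒ f(k) = 1/3.
R(k) = B(k−1)·f(k)/C(k) = 1/(3*k + 8); s_k = R·t_k = -3**k*factorial(k + 2).
s_(k+1) − s_k = -3**k*(3*k + 8)*factorial(k + 2) = t_k.
Evaluate s at k=6 and k=1: -29393280 and -18; difference -29393262.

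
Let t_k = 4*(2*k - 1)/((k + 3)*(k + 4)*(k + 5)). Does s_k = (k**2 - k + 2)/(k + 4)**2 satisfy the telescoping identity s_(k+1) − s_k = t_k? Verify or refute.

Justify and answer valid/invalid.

Invalid: residual (k**3 - 4*k**2 - 31*k + 26)/(k**5 + 21*k**4 + 175*k**3 + 723*k**2 + 1480*k + 1200) ≠ 0.

s_(k+1) = (-k + (k + 1)**2 + 1)/(k + 5)**2
s_(k+1) − s_k = (9*k**2 + 37*k - 18)/(k**4 + 18*k**3 + 121*k**2 + 360*k + 400)
(s_(k+1) − s_k) − t_k = (k**3 - 4*k**2 - 31*k + 26)/(k**5 + 21*k**4 + 175*k**3 + 723*k**2 + 1480*k + 1200)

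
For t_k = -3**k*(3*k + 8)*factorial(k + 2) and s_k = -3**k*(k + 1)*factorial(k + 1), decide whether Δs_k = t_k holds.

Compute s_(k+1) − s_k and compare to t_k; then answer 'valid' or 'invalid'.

s_(k+1) = -3**(k + 1)*(k + 2)*factorial(k + 2)
s_(k+1) − s_k = -3**k*(3*k**2 + 11*k + 11)*factorial(k + 1)
(s_(k+1) − s_k) − t_k = 3**k*(3*k + 5)*factorial(k + 1)

Invalid: residual 3**k*(3*k + 5)*factorial(k + 1) ≠ 0.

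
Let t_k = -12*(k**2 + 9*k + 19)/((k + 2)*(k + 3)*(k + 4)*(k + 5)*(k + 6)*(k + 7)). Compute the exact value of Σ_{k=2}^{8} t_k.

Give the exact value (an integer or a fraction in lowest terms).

r(k) = (k + 2)*(9*k + (k + 1)**2 + 28)/((k + 8)*(k**2 + 9*k + 19)) after simplifying.
Normal form (A,B,C) = (k + 2, k + 8, k**2 + 9*k + 19).
Set up (k + 2)·f(k+1) − (k + 7)·f(k) − (k**2 + 9*k + 19) = 0.
Degrees (1,1,2) ⇒ d ≤ 5.
A polynomial solution: f(k) = k*(k + 3)*(k + 5)*(k**2 + 12*k + 44)/144.
R(k) = B(k−1)·f(k)/C(k) = k*(k + 3)*(k + 5)*(k + 7)*(k**2 + 12*k + 44)/(144*(k**2 + 9*k + 19)); s_k = R·t_k = k*(-k**2 - 12*k - 44)/(12*(k**3 + 12*k**2 + 44*k + 48)).
Δs = 12*(-k**2 - 9*k - 19)/(k**6 + 27*k**5 + 295*k**4 + 1665*k**3 + 5104*k**2 + 8028*k + 5040), as required.
Telescoping: Σ = s_(9) − s_(2) = -233/2860 − (-1/16) = -217/11440.

Σ = -217/11440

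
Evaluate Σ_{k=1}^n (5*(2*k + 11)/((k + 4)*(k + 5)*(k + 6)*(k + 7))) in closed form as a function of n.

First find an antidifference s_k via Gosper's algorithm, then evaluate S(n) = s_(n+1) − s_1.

S(n) = n*(n + 12)/(7*(n**2 + 12*n + 35))

t_(k+1)/t_k = (k + 4)*(2*k + 13)/((k + 8)*(2*k + 11)).
Take A(k)=k + 4, B(k)=k + 8, C(k)=k + 11/2.
f must satisfy (k + 4)·f(k+1) − (k + 7)·f(k) = k + 11/2.
deg f ≤ 3 (via 1,1,1).
Solving with deg f ≤ 3: f(k) = k*(k + 5)*(k + 10)/48.
Then R = B(k−1)f/C = k*(k + 5)*(k + 7)*(k + 10)/(24*(2*k + 11)), so s_k = R(k)·t_k = 5*k*(k + 10)/(24*(k**2 + 10*k + 24)).
Δs = 5*(2*k + 11)/(k**4 + 22*k**3 + 179*k**2 + 638*k + 840), as required.
s_(n+1) = 5*(n**2 + 12*n + 11)/(24*(n**2 + 12*n + 35)) and s_(1) = 11/168, so S(n) = n*(n + 12)/(7*(n**2 + 12*n + 35)).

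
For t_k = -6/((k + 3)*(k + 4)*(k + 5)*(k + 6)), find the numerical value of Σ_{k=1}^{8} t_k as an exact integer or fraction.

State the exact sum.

t_(k+1)/t_k = (k + 3)/(k + 7).
Factor: A=k + 3; B=k + 7; C=1.
f must satisfy (k + 3)·f(k+1) − (k + 6)·f(k) = 1.
deg f ≤ 3 (via 1,1,0).
Match coefficients ⇒ f(k) = k*(k**2 + 12*k + 47)/180.
R(k) = B(k−1)·f(k)/C(k) = k*(k + 6)*(k**2 + 12*k + 47)/180; s_k = R·t_k = k*(-k**2 - 12*k - 47)/(30*(k + 3)*(k + 4)*(k + 5)).
s_(k+1) − s_k = -6/(k**4 + 18*k**3 + 119*k**2 + 342*k + 360) = t_k.
Σ_(k=1)^(8) t_k = s_(9) − s_(1) = -59/1820 − (-1/60) = -43/2730.

Σ = -43/2730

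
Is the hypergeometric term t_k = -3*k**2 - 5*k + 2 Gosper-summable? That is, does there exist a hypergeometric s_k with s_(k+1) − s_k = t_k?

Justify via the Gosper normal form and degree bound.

t_(k+1)/t_k = (3*k**2 + 11*k + 6)/(3*k**2 + 5*k - 2).
Normal form (A,B,C) = (1, 1, k**2 + 5*k/3 - 2/3).
f must satisfy (1)·f(k+1) − (1)·f(k) = k**2 + 5*k/3 - 2/3.
deg f ≤ 3 (via 0,0,2).
A polynomial solution: f(k) = k*(k**2 + k - 4)/3.
Certificate R = B(k−1)f/C = k*(k**2 + k - 4)/((k + 2)*(3*k - 1)) gives s_k = k*(-k**2 - k + 4).
s_(k+1) − s_k = -3*k**2 - 5*k + 2 = t_k.

Yes. s_k = k*(-k**2 - k + 4).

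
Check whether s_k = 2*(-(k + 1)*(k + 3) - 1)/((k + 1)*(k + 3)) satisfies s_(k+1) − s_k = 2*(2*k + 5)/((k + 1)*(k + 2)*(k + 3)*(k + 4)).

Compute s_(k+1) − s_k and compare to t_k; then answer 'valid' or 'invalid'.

Valid — Δs_k = t_k.

s_(k+1) = 2*(-(k + 2)*(k + 4) - 1)/((k + 2)*(k + 4))
s_(k+1) − s_k = 2*(2*k + 5)/(k**4 + 10*k**3 + 35*k**2 + 50*k + 24)
(s_(k+1) − s_k) − t_k = 0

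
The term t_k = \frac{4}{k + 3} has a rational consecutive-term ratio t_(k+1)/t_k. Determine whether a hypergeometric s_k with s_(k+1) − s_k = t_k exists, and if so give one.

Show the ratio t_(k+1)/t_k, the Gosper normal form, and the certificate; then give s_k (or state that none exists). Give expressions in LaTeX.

not Gosper-summable; s_k does not exist

Step 1: r(k) = (k + 3)/(k + 4).
Factor: A=k + 3; B=k + 4; C=1.
Solve (k + 3)·f(k+1) − (k + 3)·f(k) = 1.
deg f ≤ 0 (via 1,1,0).
Generic f = c0 gives residual -1; -1 = 0 cannot hold, so t_k is not Gosper-summable.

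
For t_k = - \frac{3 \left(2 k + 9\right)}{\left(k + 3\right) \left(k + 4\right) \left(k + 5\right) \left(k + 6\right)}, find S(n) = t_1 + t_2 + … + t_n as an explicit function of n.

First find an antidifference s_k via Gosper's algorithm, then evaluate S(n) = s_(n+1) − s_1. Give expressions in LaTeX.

S(n) = \frac{n \left(- n - 10\right)}{8 \left(n^{2} + 10 n + 24\right)}

Ratio r(k) = (k + 3)*(2*k + 11)/((k + 7)*(2*k + 9)).
A = k + 3, B = k + 7, C = k + 9/2.
Need (k + 3)·f(k+1) − (k + 6)·f(k) = k + 9/2.
Bound: deg f ≤ 3.
Solving with deg f ≤ 3: f(k) = k*(k + 4)*(k + 8)/30.
Then R = B(k−1)f/C = k*(k + 4)*(k + 6)*(k + 8)/(15*(2*k + 9)), so s_k = R(k)·t_k = k*(-k - 8)/(5*(k**2 + 8*k + 15)).
Verify: 3*(-2*k - 9)/(k**4 + 18*k**3 + 119*k**2 + 342*k + 360) matches t_k.
s_(n+1) = (-n**2 - 10*n - 9)/(5*(n**2 + 10*n + 24)) and s_(1) = -3/40, so S(n) = n*(-n - 10)/(8*(n**2 + 10*n + 24)).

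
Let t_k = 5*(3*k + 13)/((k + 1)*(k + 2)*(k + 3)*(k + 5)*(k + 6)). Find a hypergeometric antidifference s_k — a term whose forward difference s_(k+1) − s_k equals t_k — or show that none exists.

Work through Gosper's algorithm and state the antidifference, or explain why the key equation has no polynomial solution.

Compute t_(k+1)/t_k: get (k + 1)*(k + 5)*(3*k + 16)/((k + 4)*(k + 7)*(3*k + 13)).
Take A(k)=k + 1, B(k)=k + 7, C(k)=k**2 + 25*k/3 + 52/3.
Solve (k + 1)·f(k+1) − (k + 6)·f(k) = k**2 + 25*k/3 + 52/3.
d = 5 from the (1,1,2) case.
Solve for f: f(k) = k*(k + 3)*(k + 4)*(k**2 + 8*k + 17)/30 (degree 5 ≤ 5).
So s_k = (B(k−1)f/C)·t_k = (k*(k + 3)*(k + 6)*(k**2 + 8*k + 17)/(10*(3*k + 13)))·t_k = k*(k**2 + 8*k + 17)/(2*(k**3 + 8*k**2 + 17*k + 10)).
Δs = 5*(3*k + 13)/(k**5 + 17*k**4 + 107*k**3 + 307*k**2 + 396*k + 180), as required.

s_k = k*(k**2 + 8*k + 17)/(2*(k**3 + 8*k**2 + 17*k + 10))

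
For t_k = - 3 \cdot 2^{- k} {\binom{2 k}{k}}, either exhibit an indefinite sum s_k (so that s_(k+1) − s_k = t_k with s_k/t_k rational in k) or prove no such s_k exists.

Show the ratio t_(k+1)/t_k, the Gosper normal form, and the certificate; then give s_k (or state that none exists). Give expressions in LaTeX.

none (Gosper's algorithm certifies no s_k)

The ratio is (2*k + 1)/(k + 1).
Take A(k)=2*k + 1, B(k)=k + 1, C(k)=1.
Need (2*k + 1)·f(k+1) − (k)·f(k) = 1.
Bound: deg f ≤ -1.
deg f ≤ -1 is impossible — no certificate.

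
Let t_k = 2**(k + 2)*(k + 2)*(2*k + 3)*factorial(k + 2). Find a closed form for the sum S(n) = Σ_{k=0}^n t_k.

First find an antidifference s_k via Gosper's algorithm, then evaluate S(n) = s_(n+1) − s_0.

S(n) = 2**(n + 3)*(n + 1)*factorial(n + 3)

t_(k+1)/t_k = (k + 3)**2*(4*k + 10)/((k + 2)*(2*k + 3)).
Take A(k)=2*k + 6, B(k)=1, C(k)=k**2 + 7*k/2 + 3.
Key eq: (2*k + 6)·f(k+1) = (1)·f(k) + (k**2 + 7*k/2 + 3).
Degrees (1,0,2) ⇒ d ≤ 1.
Coefficient equations give f(k) = k/2.
So s_k = (B(k−1)f/C)·t_k = (k/((k + 2)*(2*k + 3)))·t_k = 2**(k + 2)*k*factorial(k + 2).
Verify: 2**(k + 2)*(k + 2)*(2*k + 3)*factorial(k + 2) matches t_k.
Σ_(k=0)^n t_k = s_(n+1) − s_(0) = (2**(n + 3)*(n + 1)*factorial(n + 3)) − (0), i.e. 2**(n + 3)*(n + 1)*factorial(n + 3).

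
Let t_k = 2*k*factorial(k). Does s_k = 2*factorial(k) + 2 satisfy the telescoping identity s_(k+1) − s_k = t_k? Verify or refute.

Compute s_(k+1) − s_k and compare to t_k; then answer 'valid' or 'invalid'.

s_(k+1) = 2*factorial(k + 1) + 2
s_(k+1) − s_k = 2*k*factorial(k)
(s_(k+1) − s_k) − t_k = 0

Valid — Δs_k = t_k.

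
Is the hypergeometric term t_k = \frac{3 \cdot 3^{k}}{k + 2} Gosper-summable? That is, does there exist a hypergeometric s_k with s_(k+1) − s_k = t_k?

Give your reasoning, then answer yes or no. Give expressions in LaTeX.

Compute t_(k+1)/t_k: get 3*(k + 2)/(k + 3).
So A=3*k + 6 and B=k + 3, with C=1.
Solve (3*k + 6)·f(k+1) − (k + 2)·f(k) = 1.
From deg A=1, deg B=1, deg C=0: d=-1.
deg f ≤ -1 is impossible — no certificate.

No. Not Gosper-summable.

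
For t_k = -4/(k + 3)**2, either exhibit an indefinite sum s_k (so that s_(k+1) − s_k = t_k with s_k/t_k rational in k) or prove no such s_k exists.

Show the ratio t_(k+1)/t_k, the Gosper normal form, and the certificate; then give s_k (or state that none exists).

none — t_k is not Gosper-summable

Ratio r(k) = (k + 3)**2/(k + 4)**2.
Take A(k)=k**2 + 6*k + 9, B(k)=k**2 + 8*k + 16, C(k)=1.
Solve (k**2 + 6*k + 9)·f(k+1) − (k**2 + 6*k + 9)·f(k) = 1.
Degrees (2,2,0) ⇒ d ≤ 0.
Write f(k) = c0. Then LHS − RHS = -1, requiring -1 = 0: contradictory. No certificate.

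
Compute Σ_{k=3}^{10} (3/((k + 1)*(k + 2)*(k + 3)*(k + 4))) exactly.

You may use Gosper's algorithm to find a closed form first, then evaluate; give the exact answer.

Σ = 43/5460

t_(k+1)/t_k = (k + 1)/(k + 5).
Gosper form: A/B · C(k+1)/C(k) with A=k + 1, B=k + 5, C=1.
Solve (k + 1)·f(k+1) − (k + 4)·f(k) = 1.
deg f ≤ 3 (via 1,1,0).
A polynomial solution: f(k) = k*(k**2 + 6*k + 11)/18.
Then R = B(k−1)f/C = k*(k + 4)*(k**2 + 6*k + 11)/18, so s_k = R(k)·t_k = k*(k**2 + 6*k + 11)/(6*(k + 1)*(k + 2)*(k + 3)).
Verify: 3/(k**4 + 10*k**3 + 35*k**2 + 50*k + 24) matches t_k.
Σ_(k=3)^(10) t_k = s_(11) − s_(3) = 121/728 − (19/120) = 43/5460.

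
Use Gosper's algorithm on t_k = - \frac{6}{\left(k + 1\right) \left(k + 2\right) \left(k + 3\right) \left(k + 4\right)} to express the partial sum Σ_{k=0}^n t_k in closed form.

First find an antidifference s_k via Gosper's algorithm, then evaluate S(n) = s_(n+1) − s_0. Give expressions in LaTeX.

S(n) = \frac{- n^{3} - 9 n^{2} - 26 n - 18}{3 \left(n^{3} + 9 n^{2} + 26 n + 24\right)}

Step 1: r(k) = (k + 1)/(k + 5).
A = k + 1, B = k + 5, C = 1.
Key eq: (k + 1)·f(k+1) = (k + 4)·f(k) + (1).
Bound: deg f ≤ 3.
Solve for f: f(k) = k*(k**2 + 6*k + 11)/18 (degree 3 ≤ 3).
Then R = B(k−1)f/C = k*(k + 4)*(k**2 + 6*k + 11)/18, so s_k = R(k)·t_k = k*(-k**2 - 6*k - 11)/(3*(k + 1)*(k + 2)*(k + 3)).
Check: Δs_k = -6/(k**4 + 10*k**3 + 35*k**2 + 50*k + 24). ✓
s_(n+1) = (-n**3 - 9*n**2 - 26*n - 18)/(3*(n**3 + 9*n**2 + 26*n + 24)) and s_(0) = 0, so S(n) = (-n**3 - 9*n**2 - 26*n - 18)/(3*(n**3 + 9*n**2 + 26*n + 24)).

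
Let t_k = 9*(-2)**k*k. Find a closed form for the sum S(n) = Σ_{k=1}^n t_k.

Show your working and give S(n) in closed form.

The ratio is -2 - 2/k.
Take A(k)=-2, B(k)=1, C(k)=k.
f must satisfy (-2)·f(k+1) − (1)·f(k) = k.
deg f ≤ 1 (via 0,0,1).
A polynomial solution: f(k) = -(3*k - 2)/9.
R(k) = B(k−1)·f(k)/C(k) = -(3*k - 2)/(9*k); s_k = R·t_k = (-2)**k*(2 - 3*k).
Δs = 9*(-2)**k*k, as required.
Evaluate: s_(n+1) = 2*(-2)**n*(3*n + 1); subtract s_(1) = 2 ⇒ S(n) = 6*(-2)**n*n + 2*(-2)**n - 2.

S(n) = 6*(-2)**n*n + 2*(-2)**n - 2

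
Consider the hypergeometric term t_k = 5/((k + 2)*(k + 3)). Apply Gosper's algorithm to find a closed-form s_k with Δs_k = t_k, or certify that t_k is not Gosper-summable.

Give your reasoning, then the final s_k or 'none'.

s_k = 5*k/(2*(k + 2))

Compute t_(k+1)/t_k: get (k + 2)/(k + 4).
Gosper form: A/B · C(k+1)/C(k) with A=k + 2, B=k + 4, C=1.
Set up (k + 2)·f(k+1) − (k + 3)·f(k) − (1) = 0.
Degrees (1,1,0) ⇒ d ≤ 1.
Match coefficients ⇒ f(k) = k/2.
Then R = B(k−1)f/C = k*(k + 3)/2, so s_k = R(k)·t_k = 5*k/(2*(k + 2)).
Δs = 5/(k**2 + 5*k + 6), as required.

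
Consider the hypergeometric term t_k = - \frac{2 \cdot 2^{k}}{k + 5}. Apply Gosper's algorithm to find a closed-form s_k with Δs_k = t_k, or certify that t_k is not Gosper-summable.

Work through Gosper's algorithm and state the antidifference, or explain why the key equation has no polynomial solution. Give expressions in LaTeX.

none (Gosper's algorithm certifies no s_k)

Step 1: r(k) = 2*(k + 5)/(k + 6).
So A=2*k + 10 and B=k + 6, with C=1.
f must satisfy (2*k + 10)·f(k+1) − (k + 5)·f(k) = 1.
From deg A=1, deg B=1, deg C=0: d=-1.
deg f ≤ -1 is impossible — no certificate.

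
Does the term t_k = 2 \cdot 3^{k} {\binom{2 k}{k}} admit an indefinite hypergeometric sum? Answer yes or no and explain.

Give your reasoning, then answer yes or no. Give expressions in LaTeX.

r(k) = 6*(2*k + 1)/(k + 1) after simplifying.
So A=12*k + 6 and B=k + 1, with C=1.
Solve (12*k + 6)·f(k+1) − (k)·f(k) = 1.
Degrees (1,1,0) ⇒ d ≤ -1.
deg f ≤ -1 is impossible — no certificate.

No. Not Gosper-summable.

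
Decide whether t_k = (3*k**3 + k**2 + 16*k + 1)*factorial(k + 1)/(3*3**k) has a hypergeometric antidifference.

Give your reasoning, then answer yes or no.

Compute t_(k+1)/t_k: get (k + 2)*(16*k + 3*(k + 1)**3 + (k + 1)**2 + 17)/(3*(3*k**3 + k**2 + 16*k + 1)).
A = k/3 + 2/3, B = 1, C = k**3 + k**2/3 + 16*k/3 + 1/3.
f must satisfy (k/3 + 2/3)·f(k+1) − (1)·f(k) = k**3 + k**2/3 + 16*k/3 + 1/3.
From deg A=1, deg B=0, deg C=3: d=2.
Coefficient equations give f(k) = 3*k**2 - 2*k + 1.
Certificate R = B(k−1)f/C = 3*(3*k**2 - 2*k + 1)/(3*k**3 + k**2 + 16*k + 1) gives s_k = (3*k**2 - 2*k + 1)*factorial(k + 1)/3**k.
Check: Δs_k = (3*k**3 + k**2 + 16*k + 1)*factorial(k + 1)/(3*3**k). ✓

Yes. s_k = (3*k**2 - 2*k + 1)*factorial(k + 1)/3**k.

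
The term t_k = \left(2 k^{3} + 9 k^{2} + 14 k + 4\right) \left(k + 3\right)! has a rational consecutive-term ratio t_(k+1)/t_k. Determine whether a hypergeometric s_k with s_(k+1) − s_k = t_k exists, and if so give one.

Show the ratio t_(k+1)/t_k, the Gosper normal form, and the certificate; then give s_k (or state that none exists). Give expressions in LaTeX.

Compute t_(k+1)/t_k: get (2*k**4 + 23*k**3 + 98*k**2 + 181*k + 116)/(2*k**3 + 9*k**2 + 14*k + 4).
A = k + 4, B = 1, C = k**3 + 9*k**2/2 + 7*k + 2.
Need (k + 4)·f(k+1) − (1)·f(k) = k**3 + 9*k**2/2 + 7*k + 2.
Degrees (1,0,3) ⇒ d ≤ 2.
Coefficient equations give f(k) = k*(2*k - 1)/2.
So s_k = (B(k−1)f/C)·t_k = (k*(2*k - 1)/(2*k**3 + 9*k**2 + 14*k + 4))·t_k = k*(2*k - 1)*factorial(k + 3).
s_(k+1) − s_k = (2*k**3 + 9*k**2 + 14*k + 4)*factorial(k + 3) = t_k.

s_k = k \left(2 k - 1\right) \left(k + 3\right)!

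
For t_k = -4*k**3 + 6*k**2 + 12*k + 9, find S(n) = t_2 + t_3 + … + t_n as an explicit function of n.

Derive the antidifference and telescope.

Ratio r(k) = (4*k**3 + 6*k**2 - 12*k - 23)/(4*k**3 - 6*k**2 - 12*k - 9).
Take A(k)=1, B(k)=1, C(k)=k**3 - 3*k**2/2 - 3*k - 9/4.
Set up (1)·f(k+1) − (1)·f(k) − (k**3 - 3*k**2/2 - 3*k - 9/4) = 0.
From deg A=0, deg B=0, deg C=3: d=4.
Coefficient equations give f(k) = k*(k**3 - 4*k**2 - 2*k - 4)/4.
So s_k = (B(k−1)f/C)·t_k = (k*(k**3 - 4*k**2 - 2*k - 4)/(4*k**3 - 6*k**2 - 12*k - 9))·t_k = k*(-k**3 + 4*k**2 + 2*k + 4).
Verify: -4*k**3 + 6*k**2 + 12*k + 9 matches t_k.
Σ_(k=2)^n t_k = s_(n+1) − s_(2) = (-n**4 + 8*n**2 + 16*n + 9) − (32), i.e. -n**4 + 8*n**2 + 16*n - 23.

S(n) = -n**4 + 8*n**2 + 16*n - 23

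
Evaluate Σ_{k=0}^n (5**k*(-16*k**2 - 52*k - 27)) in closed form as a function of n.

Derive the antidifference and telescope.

Compute t_(k+1)/t_k: get 5*(16*k**2 + 84*k + 95)/(16*k**2 + 52*k + 27).
Normal form (A,B,C) = (5, 1, k**2 + 13*k/4 + 27/16).
Key eq: (5)·f(k+1) = (1)·f(k) + (k**2 + 13*k/4 + 27/16).
From deg A=0, deg B=0, deg C=2: d=2.
A polynomial solution: f(k) = (4*k**2 + 3*k - 2)/16.
Get s_k = R·t_k = 5**k*(-4*k**2 - 3*k + 2) with R(k) = B(k−1)f(k)/C(k) = (4*k**2 + 3*k - 2)/(16*k**2 + 52*k + 27).
Verify: 5**k*(-16*k**2 - 52*k - 27) matches t_k.
Telescope: S(n) = s_(n+1) − s_(0) = 5**(n + 1)*(-4*n**2 - 11*n - 5) − (2) = -20*5**n*n**2 - 55*5**n*n - 25*5**n - 2.

S(n) = -20*5**n*n**2 - 55*5**n*n - 25*5**n - 2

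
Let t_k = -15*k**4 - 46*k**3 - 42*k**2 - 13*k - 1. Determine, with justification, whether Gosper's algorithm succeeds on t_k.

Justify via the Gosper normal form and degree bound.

t_(k+1)/t_k = (15*k**4 + 106*k**3 + 270*k**2 + 295*k + 117)/(15*k**4 + 46*k**3 + 42*k**2 + 13*k + 1).
A = 1, B = 1, C = k**4 + 46*k**3/15 + 14*k**2/5 + 13*k/15 + 1/15.
Need (1)·f(k+1) − (1)·f(k) = k**4 + 46*k**3/15 + 14*k**2/5 + 13*k/15 + 1/15.
d = 5 from the (0,0,4) case.
A polynomial solution: f(k) = k*(3*k**4 + 4*k**3 - 4*k**2 - 3*k + 1)/15.
R(k) = B(k−1)·f(k)/C(k) = k*(3*k**4 + 4*k**3 - 4*k**2 - 3*k + 1)/(15*k**4 + 46*k**3 + 42*k**2 + 13*k + 1); s_k = R·t_k = k*(-3*k**4 - 4*k**3 + 4*k**2 + 3*k - 1).
Δs = -15*k**4 - 46*k**3 - 42*k**2 - 13*k - 1, as required.

Yes. s_k = k*(-3*k**4 - 4*k**3 + 4*k**2 + 3*k - 1).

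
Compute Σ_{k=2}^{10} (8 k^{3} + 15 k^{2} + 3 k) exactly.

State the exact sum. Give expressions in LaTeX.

Σ = 30114

Ratio r(k) = (8*k**3 + 39*k**2 + 57*k + 26)/(k*(8*k**2 + 15*k + 3)).
Factor: A=1; B=1; C=k**3 + 15*k**2/8 + 3*k/8.
Solve (1)·f(k+1) − (1)·f(k) = k**3 + 15*k**2/8 + 3*k/8.
From deg A=0, deg B=0, deg C=3: d=4.
Match coefficients ⇒ f(k) = k*(k - 1)*(2*k**2 + 3*k - 1)/8.
Get s_k = R·t_k = k*(2*k**3 + k**2 - 4*k + 1) with R(k) = B(k−1)f(k)/C(k) = (k - 1)*(2*k**2 + 3*k - 1)/(8*k**2 + 15*k + 3).
Verify: k*(8*k**2 + 15*k + 3) matches t_k.
Evaluate s at k=11 and k=2: 30140 and 26; difference 30114.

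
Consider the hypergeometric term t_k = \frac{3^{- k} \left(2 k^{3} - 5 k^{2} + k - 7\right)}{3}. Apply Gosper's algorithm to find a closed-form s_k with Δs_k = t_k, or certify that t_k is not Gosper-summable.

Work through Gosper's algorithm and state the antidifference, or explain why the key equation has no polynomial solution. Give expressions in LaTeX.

Step 1: r(k) = (2*k**3 + k**2 - 3*k - 9)/(3*(2*k**3 - 5*k**2 + k - 7)).
Factor: A=1/3; B=1; C=k**3 - 5*k**2/2 + k/2 - 7/2.
Solve (1/3)·f(k+1) − (1)·f(k) = k**3 - 5*k**2/2 + k/2 - 7/2.
Degrees (0,0,3) ⇒ d ≤ 3.
Solve for f: f(k) = -3*(k**3 - k**2 + k - 3)/2 (degree 3 ≤ 3).
So s_k = (B(k−1)f/C)·t_k = (-3*(k**3 - k**2 + k - 3)/(2*k**3 - 5*k**2 + k - 7))·t_k = (-k**3 + k**2 - k + 3)/3**k.
Check: Δs_k = (2*k**3 - 5*k**2 + k - 7)/(3*3**k). ✓

s_k = 3^{- k} \left(- k^{3} + k^{2} - k + 3\right)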